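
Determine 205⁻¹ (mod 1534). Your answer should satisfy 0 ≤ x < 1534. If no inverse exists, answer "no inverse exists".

1317

gcd(1534, 205) by repeated division:
1534 = 7·205 + 99
205 = 2·99 + 7
99 = 14·7 + 1
7 = 7·1 + 0
gcd = 1, so the inverse exists. Back-substitute:
1 = 99 − 14·7
1 = −14·205 + 29·99
1 = 29·1534 − 217·205
Hence 205⁻¹ ≡ -217 ≡ 1317 (mod 1534).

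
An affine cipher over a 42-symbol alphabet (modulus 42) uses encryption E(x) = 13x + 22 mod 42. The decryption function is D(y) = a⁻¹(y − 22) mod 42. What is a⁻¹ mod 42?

13

Run Euclid on (42, 13):
42 = 3×13 + 3
13 = 4×3 + 1
3 = 3×1 + 0
Since gcd(13, 42) = 1, back-substitute to write 1 as a combination:
1 = 13 − 4·3
1 = −4·42 + 13·13
So 13·13 ≡ 1 (mod 42).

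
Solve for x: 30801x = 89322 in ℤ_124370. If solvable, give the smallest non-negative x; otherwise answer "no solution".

58572

First find gcd(30801, 124370):
124370 = 4*30801 + 1166
30801 = 26*1166 + 485
1166 = 2*485 + 196
485 = 2*196 + 93
196 = 2*93 + 10
93 = 9*10 + 3
10 = 3*3 + 1
3 = 3*1 + 0
gcd = 1, so a unique solution mod 124370 exists.
Back-substitute for the Bézout coefficients:
1 = 10 − 3·3
1 = −3·93 + 28·10
1 = 28·196 − 59·93
1 = −59·485 + 146·196
1 = 146·1166 − 351·485
1 = −351·30801 + 9272·1166
1 = 9272·124370 − 37439·30801
So 30801·(-37439) ≡ 1 (mod 124370), giving 30801⁻¹ ≡ 86931.
x ≡ 30801⁻¹·89322 ≡ 86931·89322 ≡ 58572 (mod 124370).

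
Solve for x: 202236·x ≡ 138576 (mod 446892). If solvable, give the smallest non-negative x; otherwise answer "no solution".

4376

First find gcd(202236, 446892):
446892 = 2*202236 + 42420
202236 = 4*42420 + 32556
42420 = 1*32556 + 9864
32556 = 3*9864 + 2964
9864 = 3*2964 + 972
2964 = 3*972 + 48
972 = 20*48 + 12
48 = 4*12 + 0
gcd = 12 and 12 | 138576, so solutions exist. Divide through by 12: 16853x ≡ 11548 (mod 37241).
Now find 16853⁻¹ mod 37241:
37241 = 2*16853 + 3535
16853 = 4*3535 + 2713
3535 = 1*2713 + 822
2713 = 3*822 + 247
822 = 3*247 + 81
247 = 3*81 + 4
81 = 20*4 + 1
4 = 4*1 + 0
Back-substitute:
1 = 81 − 20·4
1 = −20·247 + 61·81
1 = 61·822 − 203·247
1 = −203·2713 + 670·822
1 = 670·3535 − 873·2713
1 = −873·16853 + 4162·3535
1 = 4162·37241 − 9197·16853
So 16853·(-9197) ≡ 1 (mod 37241), i.e. 16853⁻¹ ≡ 28044.
Then x ≡ 28044·11548 ≡ 4376 (mod 37241); the smallest non-negative solution is x = 4376.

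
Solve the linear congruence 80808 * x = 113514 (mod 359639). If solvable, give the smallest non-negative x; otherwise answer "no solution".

no solution

gcd(80808, 359639):
359639 = 4×80808 + 36407
80808 = 2×36407 + 7994
36407 = 4×7994 + 4431
7994 = 1×4431 + 3563
4431 = 1×3563 + 868
3563 = 4×868 + 91
868 = 9×91 + 49
91 = 1×49 + 42
49 = 1×42 + 7
42 = 6×7 + 0
gcd = 7, but 7 ∤ 113514, so the congruence has no solution.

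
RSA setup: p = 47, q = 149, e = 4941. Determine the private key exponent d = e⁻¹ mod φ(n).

4157

φ(n) = (p−1)(q−1) = 46·148 = 6808.
Need d with 4941·d ≡ 1 (mod 6808). Apply the extended Euclidean algorithm:
6808 = 1*4941 + 1867
4941 = 2*1867 + 1207
1867 = 1*1207 + 660
1207 = 1*660 + 547
660 = 1*547 + 113
547 = 4*113 + 95
113 = 1*95 + 18
95 = 5*18 + 5
18 = 3*5 + 3
5 = 1*3 + 2
3 = 1*2 + 1
2 = 2*1 + 0
Back-substitute:
1 = 3 − 2
1 = −5 + 2·3
1 = 2·18 − 7·5
1 = −7·95 + 37·18
1 = 37·113 − 44·95
1 = −44·547 + 213·113
1 = 213·660 − 257·547
1 = −257·1207 + 470·660
1 = 470·1867 − 727·1207
1 = −727·4941 + 1924·1867
1 = 1924·6808 − 2651·4941
So 4941·(-2651) ≡ 1 (mod 6808), hence d ≡ -2651 ≡ 4157 (mod 6808).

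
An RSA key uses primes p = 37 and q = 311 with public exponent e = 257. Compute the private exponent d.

1433

φ(n) = (p−1)(q−1) = 36·310 = 11160.
Need d with 257·d ≡ 1 (mod 11160). Apply the extended Euclidean algorithm:
11160 = 43×257 + 109
257 = 2×109 + 39
109 = 2×39 + 31
39 = 1×31 + 8
31 = 3×8 + 7
8 = 1×7 + 1
7 = 7×1 + 0
Back-substitute:
1 = 8 − 7
1 = −31 + 4·8
1 = 4·39 − 5·31
1 = −5·109 + 14·39
1 = 14·257 − 33·109
1 = −33·11160 + 1433·257
So 257·1433 ≡ 1 (mod 11160), hence d = 1433.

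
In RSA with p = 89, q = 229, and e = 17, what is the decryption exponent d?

φ(n) = (p−1)(q−1) = 88·228 = 20064.
Need d with 17·d ≡ 1 (mod 20064). Apply the extended Euclidean algorithm:
20064 = 1180*17 + 4
17 = 4*4 + 1
4 = 4*1 + 0
Back-substitute:
1 = 17 − 4·4
1 = −4·20064 + 4721·17
So 17·4721 ≡ 1 (mod 20064), hence d = 4721.

4721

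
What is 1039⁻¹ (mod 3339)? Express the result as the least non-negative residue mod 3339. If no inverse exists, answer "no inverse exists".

376

Apply the Euclidean algorithm to 3339 and 1039:
3339 = 3·1039 + 222
1039 = 4·222 + 151
222 = 1·151 + 71
151 = 2·71 + 9
71 = 7·9 + 8
9 = 1·8 + 1
8 = 8·1 + 0
The gcd is 1. Working backward:
1 = 9 − 8
1 = −71 + 8·9
1 = 8·151 − 17·71
1 = −17·222 + 25·151
1 = 25·1039 − 117·222
1 = −117·3339 + 376·1039
So 1039·376 ≡ 1 (mod 3339).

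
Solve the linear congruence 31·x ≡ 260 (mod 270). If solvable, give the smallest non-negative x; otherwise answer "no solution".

200

First find gcd(31, 270):
270 = 8×31 + 22
31 = 1×22 + 9
22 = 2×9 + 4
9 = 2×4 + 1
4 = 4×1 + 0
gcd = 1, so a unique solution mod 270 exists.
Back-substitute for the Bézout coefficients:
1 = 9 − 2·4
1 = −2·22 + 5·9
1 = 5·31 − 7·22
1 = −7·270 + 61·31
So 31·(61) ≡ 1 (mod 270), giving 31⁻¹ ≡ 61.
x ≡ 31⁻¹·260 ≡ 61·260 ≡ 200 (mod 270).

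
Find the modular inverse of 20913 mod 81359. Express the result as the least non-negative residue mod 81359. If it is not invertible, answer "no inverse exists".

Extended Euclidean algorithm:
81359 = 3*20913 + 18620
20913 = 1*18620 + 2293
18620 = 8*2293 + 276
2293 = 8*276 + 85
276 = 3*85 + 21
85 = 4*21 + 1
21 = 21*1 + 0
The gcd is 1. Working backward:
1 = 85 − 4·21
1 = −4·276 + 13·85
1 = 13·2293 − 108·276
1 = −108·18620 + 877·2293
1 = 877·20913 − 985·18620
1 = −985·81359 + 3832·20913
So 20913·3832 ≡ 1 (mod 81359).

3832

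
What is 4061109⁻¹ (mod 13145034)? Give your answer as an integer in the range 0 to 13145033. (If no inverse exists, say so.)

Compute gcd(4061109, 13145034):
13145034 = 3×4061109 + 961707
4061109 = 4×961707 + 214281
961707 = 4×214281 + 104583
214281 = 2×104583 + 5115
104583 = 20×5115 + 2283
5115 = 2×2283 + 549
2283 = 4×549 + 87
549 = 6×87 + 27
87 = 3×27 + 6
27 = 4×6 + 3
6 = 2×3 + 0
gcd(4061109, 13145034) = 3 ≠ 1, so 4061109 has no multiplicative inverse modulo 13145034.

no inverse exists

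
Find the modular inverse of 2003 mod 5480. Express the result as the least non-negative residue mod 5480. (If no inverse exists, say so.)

1067

Extended Euclidean algorithm:
5480 = 2*2003 + 1474
2003 = 1*1474 + 529
1474 = 2*529 + 416
529 = 1*416 + 113
416 = 3*113 + 77
113 = 1*77 + 36
77 = 2*36 + 5
36 = 7*5 + 1
5 = 5*1 + 0
The gcd is 1. Working backward:
1 = 36 − 7·5
1 = −7·77 + 15·36
1 = 15·113 − 22·77
1 = −22·416 + 81·113
1 = 81·529 − 103·416
1 = −103·1474 + 287·529
1 = 287·2003 − 390·1474
1 = −390·5480 + 1067·2003
So 2003·1067 ≡ 1 (mod 5480).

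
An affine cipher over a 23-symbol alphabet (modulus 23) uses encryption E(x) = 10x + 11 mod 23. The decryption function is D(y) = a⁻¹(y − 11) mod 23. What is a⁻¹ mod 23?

7

gcd(23, 10) by repeated division:
23 = 2*10 + 3
10 = 3*3 + 1
3 = 3*1 + 0
The gcd is 1. Working backward:
1 = 10 − 3·3
1 = −3·23 + 7·10
So 10·7 ≡ 1 (mod 23).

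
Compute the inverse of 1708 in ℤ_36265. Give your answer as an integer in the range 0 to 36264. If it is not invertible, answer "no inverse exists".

32337

Run Euclid on (36265, 1708):
36265 = 21*1708 + 397
1708 = 4*397 + 120
397 = 3*120 + 37
120 = 3*37 + 9
37 = 4*9 + 1
9 = 9*1 + 0
Since gcd(1708, 36265) = 1, back-substitute to write 1 as a combination:
1 = 37 − 4·9
1 = −4·120 + 13·37
1 = 13·397 − 43·120
1 = −43·1708 + 185·397
1 = 185·36265 − 3928·1708
So 1708·(-3928) ≡ 1 (mod 36265), and -3928 ≡ 32337 (mod 36265).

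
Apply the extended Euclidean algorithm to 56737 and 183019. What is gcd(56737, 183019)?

Repeated division:
183019 = 3·56737 + 12808
56737 = 4·12808 + 5505
12808 = 2·5505 + 1798
5505 = 3·1798 + 111
1798 = 16·111 + 22
111 = 5·22 + 1
22 = 22·1 + 0
gcd(56737, 183019) = 1.
Express as a combination:
1 = 111 − 5·22
1 = −5·1798 + 81·111
1 = 81·5505 − 248·1798
1 = −248·12808 + 577·5505
1 = 577·56737 − 2556·12808
1 = −2556·183019 + 8245·56737
So 1 = (-2556)·183019 + (8245)·56737.

1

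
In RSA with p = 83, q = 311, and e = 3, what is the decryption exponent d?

φ(n) = (p−1)(q−1) = 82·310 = 25420.
Need d with 3·d ≡ 1 (mod 25420). Apply the extended Euclidean algorithm:
25420 = 8473×3 + 1
3 = 3×1 + 0
Back-substitute:
1 = 25420 − 8473·3
So 3·(-8473) ≡ 1 (mod 25420), hence d ≡ -8473 ≡ 16947 (mod 25420).

16947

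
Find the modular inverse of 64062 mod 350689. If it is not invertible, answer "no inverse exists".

Run Euclid on (350689, 64062):
350689 = 5×64062 + 30379
64062 = 2×30379 + 3304
30379 = 9×3304 + 643
3304 = 5×643 + 89
643 = 7×89 + 20
89 = 4×20 + 9
20 = 2×9 + 2
9 = 4×2 + 1
2 = 2×1 + 0
gcd = 1, so the inverse exists. Back-substitute:
1 = 9 − 4·2
1 = −4·20 + 9·9
1 = 9·89 − 40·20
1 = −40·643 + 289·89
1 = 289·3304 − 1485·643
1 = −1485·30379 + 13654·3304
1 = 13654·64062 − 28793·30379
1 = −28793·350689 + 157619·64062
So 64062·157619 ≡ 1 (mod 350689).

157619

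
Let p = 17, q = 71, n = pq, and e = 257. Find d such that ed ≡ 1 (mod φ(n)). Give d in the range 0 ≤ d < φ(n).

353

φ(n) = (p−1)(q−1) = 16·70 = 1120.
Need d with 257·d ≡ 1 (mod 1120). Apply the extended Euclidean algorithm:
1120 = 4×257 + 92
257 = 2×92 + 73
92 = 1×73 + 19
73 = 3×19 + 16
19 = 1×16 + 3
16 = 5×3 + 1
3 = 3×1 + 0
Back-substitute:
1 = 16 − 5·3
1 = −5·19 + 6·16
1 = 6·73 − 23·19
1 = −23·92 + 29·73
1 = 29·257 − 81·92
1 = −81·1120 + 353·257
So 257·353 ≡ 1 (mod 1120), hence d = 353.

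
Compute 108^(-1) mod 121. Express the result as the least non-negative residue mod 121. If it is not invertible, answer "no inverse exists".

Apply the Euclidean algorithm to 121 and 108:
121 = 1×108 + 13
108 = 8×13 + 4
13 = 3×4 + 1
4 = 4×1 + 0
The gcd is 1. Working backward:
1 = 13 − 3·4
1 = −3·108 + 25·13
1 = 25·121 − 28·108
So 108·(-28) ≡ 1 (mod 121), and -28 ≡ 93 (mod 121).

93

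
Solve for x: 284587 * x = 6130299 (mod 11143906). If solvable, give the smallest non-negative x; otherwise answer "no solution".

4062525

First find gcd(284587, 11143906):
11143906 = 39·284587 + 45013
284587 = 6·45013 + 14509
45013 = 3·14509 + 1486
14509 = 9·1486 + 1135
1486 = 1·1135 + 351
1135 = 3·351 + 82
351 = 4·82 + 23
82 = 3·23 + 13
23 = 1·13 + 10
13 = 1·10 + 3
10 = 3·3 + 1
3 = 3·1 + 0
gcd = 1, so a unique solution mod 11143906 exists.
Back-substitute for the Bézout coefficients:
1 = 10 − 3·3
1 = −3·13 + 4·10
1 = 4·23 − 7·13
1 = −7·82 + 25·23
1 = 25·351 − 107·82
1 = −107·1135 + 346·351
1 = 346·1486 − 453·1135
1 = −453·14509 + 4423·1486
1 = 4423·45013 − 13722·14509
1 = −13722·284587 + 86755·45013
1 = 86755·11143906 − 3397167·284587
So 284587·(-3397167) ≡ 1 (mod 11143906), giving 284587⁻¹ ≡ 7746739.
x ≡ 284587⁻¹·6130299 ≡ 7746739·6130299 ≡ 4062525 (mod 11143906).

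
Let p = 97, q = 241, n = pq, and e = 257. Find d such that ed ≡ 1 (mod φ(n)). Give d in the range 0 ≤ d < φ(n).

1793

φ(n) = (p−1)(q−1) = 96·240 = 23040.
Need d with 257·d ≡ 1 (mod 23040). Apply the extended Euclidean algorithm:
23040 = 89·257 + 167
257 = 1·167 + 90
167 = 1·90 + 77
90 = 1·77 + 13
77 = 5·13 + 12
13 = 1·12 + 1
12 = 12·1 + 0
Back-substitute:
1 = 13 − 12
1 = −77 + 6·13
1 = 6·90 − 7·77
1 = −7·167 + 13·90
1 = 13·257 − 20·167
1 = −20·23040 + 1793·257
So 257·1793 ≡ 1 (mod 23040), hence d = 1793.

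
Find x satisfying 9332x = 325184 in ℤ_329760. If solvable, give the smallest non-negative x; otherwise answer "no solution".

First find gcd(9332, 329760):
329760 = 35×9332 + 3140
9332 = 2×3140 + 3052
3140 = 1×3052 + 88
3052 = 34×88 + 60
88 = 1×60 + 28
60 = 2×28 + 4
28 = 7×4 + 0
gcd = 4 and 4 | 325184, so solutions exist. Divide through by 4: 2333x ≡ 81296 (mod 82440).
Now find 2333⁻¹ mod 82440:
82440 = 35×2333 + 785
2333 = 2×785 + 763
785 = 1×763 + 22
763 = 34×22 + 15
22 = 1×15 + 7
15 = 2×7 + 1
7 = 7×1 + 0
Back-substitute:
1 = 15 − 2·7
1 = −2·22 + 3·15
1 = 3·763 − 104·22
1 = −104·785 + 107·763
1 = 107·2333 − 318·785
1 = −318·82440 + 11237·2333
So 2333⁻¹ ≡ 11237 (mod 82440).
Then x ≡ 11237·81296 ≡ 5512 (mod 82440); the smallest non-negative solution is x = 5512.

5512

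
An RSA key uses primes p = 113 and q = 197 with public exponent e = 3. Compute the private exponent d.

φ(n) = (p−1)(q−1) = 112·196 = 21952.
Need d with 3·d ≡ 1 (mod 21952). Apply the extended Euclidean algorithm:
21952 = 7317*3 + 1
3 = 3*1 + 0
Back-substitute:
1 = 21952 − 7317·3
So 3·(-7317) ≡ 1 (mod 21952), hence d ≡ -7317 ≡ 14635 (mod 21952).

14635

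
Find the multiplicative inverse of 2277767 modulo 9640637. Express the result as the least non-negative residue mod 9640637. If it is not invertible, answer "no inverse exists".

1591490

Apply the Euclidean algorithm to 9640637 and 2277767:
9640637 = 4×2277767 + 529569
2277767 = 4×529569 + 159491
529569 = 3×159491 + 51096
159491 = 3×51096 + 6203
51096 = 8×6203 + 1472
6203 = 4×1472 + 315
1472 = 4×315 + 212
315 = 1×212 + 103
212 = 2×103 + 6
103 = 17×6 + 1
6 = 6×1 + 0
The gcd is 1. Working backward:
1 = 103 − 17·6
1 = −17·212 + 35·103
1 = 35·315 − 52·212
1 = −52·1472 + 243·315
1 = 243·6203 − 1024·1472
1 = −1024·51096 + 8435·6203
1 = 8435·159491 − 26329·51096
1 = −26329·529569 + 87422·159491
1 = 87422·2277767 − 376017·529569
1 = −376017·9640637 + 1591490·2277767
So 2277767·1591490 ≡ 1 (mod 9640637).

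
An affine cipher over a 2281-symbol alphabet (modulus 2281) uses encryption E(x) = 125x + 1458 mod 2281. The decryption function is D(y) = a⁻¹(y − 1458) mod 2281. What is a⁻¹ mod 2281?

Run Euclid on (2281, 125):
2281 = 18×125 + 31
125 = 4×31 + 1
31 = 31×1 + 0
Since gcd(125, 2281) = 1, back-substitute to write 1 as a combination:
1 = 125 − 4·31
1 = −4·2281 + 73·125
So 125·73 ≡ 1 (mod 2281).

73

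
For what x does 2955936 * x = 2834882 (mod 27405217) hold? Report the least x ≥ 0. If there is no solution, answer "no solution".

18997883

First find gcd(2955936, 27405217):
27405217 = 9*2955936 + 801793
2955936 = 3*801793 + 550557
801793 = 1*550557 + 251236
550557 = 2*251236 + 48085
251236 = 5*48085 + 10811
48085 = 4*10811 + 4841
10811 = 2*4841 + 1129
4841 = 4*1129 + 325
1129 = 3*325 + 154
325 = 2*154 + 17
154 = 9*17 + 1
17 = 17*1 + 0
gcd = 1, so a unique solution mod 27405217 exists.
Back-substitute for the Bézout coefficients:
1 = 154 − 9·17
1 = −9·325 + 19·154
1 = 19·1129 − 66·325
1 = −66·4841 + 283·1129
1 = 283·10811 − 632·4841
1 = −632·48085 + 2811·10811
1 = 2811·251236 − 14687·48085
1 = −14687·550557 + 32185·251236
1 = 32185·801793 − 46872·550557
1 = −46872·2955936 + 172801·801793
1 = 172801·27405217 − 1602081·2955936
So 2955936·(-1602081) ≡ 1 (mod 27405217), giving 2955936⁻¹ ≡ 25803136.
x ≡ 2955936⁻¹·2834882 ≡ 25803136·2834882 ≡ 18997883 (mod 27405217).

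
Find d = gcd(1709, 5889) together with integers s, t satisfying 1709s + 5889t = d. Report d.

Apply Euclid's algorithm to 5889 and 1709:
5889 = 3·1709 + 762
1709 = 2·762 + 185
762 = 4·185 + 22
185 = 8·22 + 9
22 = 2·9 + 4
9 = 2·4 + 1
4 = 4·1 + 0
gcd(1709, 5889) = 1.
Express as a combination:
1 = 9 − 2·4
1 = −2·22 + 5·9
1 = 5·185 − 42·22
1 = −42·762 + 173·185
1 = 173·1709 − 388·762
1 = −388·5889 + 1337·1709
So 1 = (-388)·5889 + (1337)·1709.

1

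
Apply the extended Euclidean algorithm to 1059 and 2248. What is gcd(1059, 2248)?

Euclidean algorithm:
2248 = 2·1059 + 130
1059 = 8·130 + 19
130 = 6·19 + 16
19 = 1·16 + 3
16 = 5·3 + 1
3 = 3·1 + 0
gcd(1059, 2248) = 1.
Working backward:
1 = 16 − 5·3
1 = −5·19 + 6·16
1 = 6·130 − 41·19
1 = −41·1059 + 334·130
1 = 334·2248 − 709·1059
So 1 = (334)·2248 + (-709)·1059.

1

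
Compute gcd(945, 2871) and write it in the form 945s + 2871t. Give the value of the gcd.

Repeated division:
2871 = 3×945 + 36
945 = 26×36 + 9
36 = 4×9 + 0
gcd(945, 2871) = 9.
Express as a combination:
9 = 945 − 26·36
9 = −26·2871 + 79·945
So 9 = (-26)·2871 + (79)·945.

9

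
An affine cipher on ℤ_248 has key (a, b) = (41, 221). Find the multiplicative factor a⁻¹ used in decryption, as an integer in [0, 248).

Run Euclid on (248, 41):
248 = 6·41 + 2
41 = 20·2 + 1
2 = 2·1 + 0
The gcd is 1. Working backward:
1 = 41 − 20·2
1 = −20·248 + 121·41
So 41·121 ≡ 1 (mod 248).

121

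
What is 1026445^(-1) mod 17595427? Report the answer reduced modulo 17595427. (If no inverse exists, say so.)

Apply the Euclidean algorithm to 17595427 and 1026445:
17595427 = 17·1026445 + 145862
1026445 = 7·145862 + 5411
145862 = 26·5411 + 5176
5411 = 1·5176 + 235
5176 = 22·235 + 6
235 = 39·6 + 1
6 = 6·1 + 0
gcd = 1, so the inverse exists. Back-substitute:
1 = 235 − 39·6
1 = −39·5176 + 859·235
1 = 859·5411 − 898·5176
1 = −898·145862 + 24207·5411
1 = 24207·1026445 − 170347·145862
1 = −170347·17595427 + 2920106·1026445
So 1026445·2920106 ≡ 1 (mod 17595427).

2920106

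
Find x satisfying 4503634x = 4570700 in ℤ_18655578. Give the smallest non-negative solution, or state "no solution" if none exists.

7748921

First find gcd(4503634, 18655578):
18655578 = 4*4503634 + 641042
4503634 = 7*641042 + 16340
641042 = 39*16340 + 3782
16340 = 4*3782 + 1212
3782 = 3*1212 + 146
1212 = 8*146 + 44
146 = 3*44 + 14
44 = 3*14 + 2
14 = 7*2 + 0
gcd = 2 and 2 | 4570700, so solutions exist. Divide through by 2: 2251817x ≡ 2285350 (mod 9327789).
Now find 2251817⁻¹ mod 9327789:
9327789 = 4·2251817 + 320521
2251817 = 7·320521 + 8170
320521 = 39·8170 + 1891
8170 = 4·1891 + 606
1891 = 3·606 + 73
606 = 8·73 + 22
73 = 3·22 + 7
22 = 3·7 + 1
7 = 7·1 + 0
Back-substitute:
1 = 22 − 3·7
1 = −3·73 + 10·22
1 = 10·606 − 83·73
1 = −83·1891 + 259·606
1 = 259·8170 − 1119·1891
1 = −1119·320521 + 43900·8170
1 = 43900·2251817 − 308419·320521
1 = −308419·9327789 + 1277576·2251817
So 2251817⁻¹ ≡ 1277576 (mod 9327789).
Then x ≡ 1277576·2285350 ≡ 7748921 (mod 9327789); the smallest non-negative solution is x = 7748921.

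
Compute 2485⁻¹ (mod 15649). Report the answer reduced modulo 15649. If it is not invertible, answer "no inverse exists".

1927

gcd(15649, 2485) by repeated division:
15649 = 6*2485 + 739
2485 = 3*739 + 268
739 = 2*268 + 203
268 = 1*203 + 65
203 = 3*65 + 8
65 = 8*8 + 1
8 = 8*1 + 0
gcd = 1, so the inverse exists. Back-substitute:
1 = 65 − 8·8
1 = −8·203 + 25·65
1 = 25·268 − 33·203
1 = −33·739 + 91·268
1 = 91·2485 − 306·739
1 = −306·15649 + 1927·2485
So 2485·1927 ≡ 1 (mod 15649).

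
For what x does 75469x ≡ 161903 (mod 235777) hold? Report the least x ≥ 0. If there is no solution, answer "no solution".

First find gcd(75469, 235777):
235777 = 3·75469 + 9370
75469 = 8·9370 + 509
9370 = 18·509 + 208
509 = 2·208 + 93
208 = 2·93 + 22
93 = 4·22 + 5
22 = 4·5 + 2
5 = 2·2 + 1
2 = 2·1 + 0
gcd = 1, so a unique solution mod 235777 exists.
Back-substitute for the Bézout coefficients:
1 = 5 − 2·2
1 = −2·22 + 9·5
1 = 9·93 − 38·22
1 = −38·208 + 85·93
1 = 85·509 − 208·208
1 = −208·9370 + 3829·509
1 = 3829·75469 − 30840·9370
1 = −30840·235777 + 96349·75469
So 75469·(96349) ≡ 1 (mod 235777), giving 75469⁻¹ ≡ 96349.
x ≡ 75469⁻¹·161903 ≡ 96349·161903 ≡ 185827 (mod 235777).

185827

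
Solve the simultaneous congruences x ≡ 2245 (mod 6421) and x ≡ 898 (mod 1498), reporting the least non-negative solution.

Write x = 2245 + 6421·k. Then 6421·k ≡ 898 − 2245 ≡ 151 (mod 1498).
Need 6421⁻¹ mod 1498. Extended Euclid on (1498, 429):
1498 = 3×429 + 211
429 = 2×211 + 7
211 = 30×7 + 1
7 = 7×1 + 0
Back-substitute:
1 = 211 − 30·7
1 = −30·429 + 61·211
1 = 61·1498 − 213·429
6421⁻¹ ≡ 1285 (mod 1498), so k ≡ 1285·151 ≡ 793 (mod 1498).
x = 2245 + 6421·793 = 5094098.

5094098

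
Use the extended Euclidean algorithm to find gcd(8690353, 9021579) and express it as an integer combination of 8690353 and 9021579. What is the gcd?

7

Repeated division:
9021579 = 1*8690353 + 331226
8690353 = 26*331226 + 78477
331226 = 4*78477 + 17318
78477 = 4*17318 + 9205
17318 = 1*9205 + 8113
9205 = 1*8113 + 1092
8113 = 7*1092 + 469
1092 = 2*469 + 154
469 = 3*154 + 7
154 = 22*7 + 0
gcd(8690353, 9021579) = 7.
Working backward:
7 = 469 − 3·154
7 = −3·1092 + 7·469
7 = 7·8113 − 52·1092
7 = −52·9205 + 59·8113
7 = 59·17318 − 111·9205
7 = −111·78477 + 503·17318
7 = 503·331226 − 2123·78477
7 = −2123·8690353 + 55701·331226
7 = 55701·9021579 − 57824·8690353
So 7 = (55701)·9021579 + (-57824)·8690353.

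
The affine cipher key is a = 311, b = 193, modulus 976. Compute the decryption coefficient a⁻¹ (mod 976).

gcd(976, 311) by repeated division:
976 = 3·311 + 43
311 = 7·43 + 10
43 = 4·10 + 3
10 = 3·3 + 1
3 = 3·1 + 0
gcd = 1, so the inverse exists. Back-substitute:
1 = 10 − 3·3
1 = −3·43 + 13·10
1 = 13·311 − 94·43
1 = −94·976 + 295·311
So 311·295 ≡ 1 (mod 976).

295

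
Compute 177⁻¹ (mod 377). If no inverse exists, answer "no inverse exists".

213

Run Euclid on (377, 177):
377 = 2*177 + 23
177 = 7*23 + 16
23 = 1*16 + 7
16 = 2*7 + 2
7 = 3*2 + 1
2 = 2*1 + 0
gcd = 1, so the inverse exists. Back-substitute:
1 = 7 − 3·2
1 = −3·16 + 7·7
1 = 7·23 − 10·16
1 = −10·177 + 77·23
1 = 77·377 − 164·177
Thus 177·(-164) ≡ 1 (mod 377); reducing, -164 mod 377 = 213.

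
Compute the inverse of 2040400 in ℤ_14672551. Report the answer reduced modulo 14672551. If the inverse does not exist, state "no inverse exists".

Extended Euclidean algorithm:
14672551 = 7·2040400 + 389751
2040400 = 5·389751 + 91645
389751 = 4·91645 + 23171
91645 = 3·23171 + 22132
23171 = 1·22132 + 1039
22132 = 21·1039 + 313
1039 = 3·313 + 100
313 = 3·100 + 13
100 = 7·13 + 9
13 = 1·9 + 4
9 = 2·4 + 1
4 = 4·1 + 0
gcd = 1, so the inverse exists. Back-substitute:
1 = 9 − 2·4
1 = −2·13 + 3·9
1 = 3·100 − 23·13
1 = −23·313 + 72·100
1 = 72·1039 − 239·313
1 = −239·22132 + 5091·1039
1 = 5091·23171 − 5330·22132
1 = −5330·91645 + 21081·23171
1 = 21081·389751 − 89654·91645
1 = −89654·2040400 + 469351·389751
1 = 469351·14672551 − 3375111·2040400
Thus 2040400·(-3375111) ≡ 1 (mod 14672551); reducing, -3375111 mod 14672551 = 11297440.

11297440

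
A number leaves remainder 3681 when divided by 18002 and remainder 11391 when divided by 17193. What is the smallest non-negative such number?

304327491

Write x = 3681 + 18002·k. Then 18002·k ≡ 11391 − 3681 ≡ 7710 (mod 17193).
Need 18002⁻¹ mod 17193. Extended Euclid on (17193, 809):
17193 = 21*809 + 204
809 = 3*204 + 197
204 = 1*197 + 7
197 = 28*7 + 1
7 = 7*1 + 0
Back-substitute:
1 = 197 − 28·7
1 = −28·204 + 29·197
1 = 29·809 − 115·204
1 = −115·17193 + 2444·809
18002⁻¹ ≡ 2444 (mod 17193), so k ≡ 2444·7710 ≡ 16905 (mod 17193).
x = 3681 + 18002·16905 = 304327491.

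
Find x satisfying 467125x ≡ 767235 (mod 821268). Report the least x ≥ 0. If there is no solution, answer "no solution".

323463

First find gcd(467125, 821268):
821268 = 1×467125 + 354143
467125 = 1×354143 + 112982
354143 = 3×112982 + 15197
112982 = 7×15197 + 6603
15197 = 2×6603 + 1991
6603 = 3×1991 + 630
1991 = 3×630 + 101
630 = 6×101 + 24
101 = 4×24 + 5
24 = 4×5 + 4
5 = 1×4 + 1
4 = 4×1 + 0
gcd = 1, so a unique solution mod 821268 exists.
Back-substitute for the Bézout coefficients:
1 = 5 − 4
1 = −24 + 5·5
1 = 5·101 − 21·24
1 = −21·630 + 131·101
1 = 131·1991 − 414·630
1 = −414·6603 + 1373·1991
1 = 1373·15197 − 3160·6603
1 = −3160·112982 + 23493·15197
1 = 23493·354143 − 73639·112982
1 = −73639·467125 + 97132·354143
1 = 97132·821268 − 170771·467125
So 467125·(-170771) ≡ 1 (mod 821268), giving 467125⁻¹ ≡ 650497.
x ≡ 467125⁻¹·767235 ≡ 650497·767235 ≡ 323463 (mod 821268).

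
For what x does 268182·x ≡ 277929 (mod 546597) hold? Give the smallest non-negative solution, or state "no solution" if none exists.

29324

First find gcd(268182, 546597):
546597 = 2·268182 + 10233
268182 = 26·10233 + 2124
10233 = 4·2124 + 1737
2124 = 1·1737 + 387
1737 = 4·387 + 189
387 = 2·189 + 9
189 = 21·9 + 0
gcd = 9 and 9 | 277929, so solutions exist. Divide through by 9: 29798x ≡ 30881 (mod 60733).
Now find 29798⁻¹ mod 60733:
60733 = 2*29798 + 1137
29798 = 26*1137 + 236
1137 = 4*236 + 193
236 = 1*193 + 43
193 = 4*43 + 21
43 = 2*21 + 1
21 = 21*1 + 0
Back-substitute:
1 = 43 − 2·21
1 = −2·193 + 9·43
1 = 9·236 − 11·193
1 = −11·1137 + 53·236
1 = 53·29798 − 1389·1137
1 = −1389·60733 + 2831·29798
So 29798⁻¹ ≡ 2831 (mod 60733).
Then x ≡ 2831·30881 ≡ 29324 (mod 60733); the smallest non-negative solution is x = 29324.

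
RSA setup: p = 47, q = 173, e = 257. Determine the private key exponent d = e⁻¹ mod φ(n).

φ(n) = (p−1)(q−1) = 46·172 = 7912.
Need d with 257·d ≡ 1 (mod 7912). Apply the extended Euclidean algorithm:
7912 = 30·257 + 202
257 = 1·202 + 55
202 = 3·55 + 37
55 = 1·37 + 18
37 = 2·18 + 1
18 = 18·1 + 0
Back-substitute:
1 = 37 − 2·18
1 = −2·55 + 3·37
1 = 3·202 − 11·55
1 = −11·257 + 14·202
1 = 14·7912 − 431·257
So 257·(-431) ≡ 1 (mod 7912), hence d ≡ -431 ≡ 7481 (mod 7912).

7481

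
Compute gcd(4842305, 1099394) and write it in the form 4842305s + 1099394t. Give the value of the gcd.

1

Repeated division:
4842305 = 4·1099394 + 444729
1099394 = 2·444729 + 209936
444729 = 2·209936 + 24857
209936 = 8·24857 + 11080
24857 = 2·11080 + 2697
11080 = 4·2697 + 292
2697 = 9·292 + 69
292 = 4·69 + 16
69 = 4·16 + 5
16 = 3·5 + 1
5 = 5·1 + 0
gcd(4842305, 1099394) = 1.
Express as a combination:
1 = 16 − 3·5
1 = −3·69 + 13·16
1 = 13·292 − 55·69
1 = −55·2697 + 508·292
1 = 508·11080 − 2087·2697
1 = −2087·24857 + 4682·11080
1 = 4682·209936 − 39543·24857
1 = −39543·444729 + 83768·209936
1 = 83768·1099394 − 207079·444729
1 = −207079·4842305 + 912084·1099394
So 1 = (-207079)·4842305 + (912084)·1099394.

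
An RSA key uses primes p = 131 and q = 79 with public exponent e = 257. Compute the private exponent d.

4853

φ(n) = (p−1)(q−1) = 130·78 = 10140.
Need d with 257·d ≡ 1 (mod 10140). Apply the extended Euclidean algorithm:
10140 = 39×257 + 117
257 = 2×117 + 23
117 = 5×23 + 2
23 = 11×2 + 1
2 = 2×1 + 0
Back-substitute:
1 = 23 − 11·2
1 = −11·117 + 56·23
1 = 56·257 − 123·117
1 = −123·10140 + 4853·257
So 257·4853 ≡ 1 (mod 10140), hence d = 4853.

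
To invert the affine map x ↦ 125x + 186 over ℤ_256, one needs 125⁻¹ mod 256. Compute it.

Run Euclid on (256, 125):
256 = 2·125 + 6
125 = 20·6 + 5
6 = 1·5 + 1
5 = 5·1 + 0
Since gcd(125, 256) = 1, back-substitute to write 1 as a combination:
1 = 6 − 5
1 = −125 + 21·6
1 = 21·256 − 43·125
Hence 125⁻¹ ≡ -43 ≡ 213 (mod 256).

213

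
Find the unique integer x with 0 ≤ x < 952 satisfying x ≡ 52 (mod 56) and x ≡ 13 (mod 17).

948

Write x = 52 + 56·k. Then 56·k ≡ 13 − 52 ≡ 12 (mod 17).
Need 56⁻¹ mod 17. Extended Euclid on (17, 5):
17 = 3*5 + 2
5 = 2*2 + 1
2 = 2*1 + 0
Back-substitute:
1 = 5 − 2·2
1 = −2·17 + 7·5
56⁻¹ ≡ 7 (mod 17), so k ≡ 7·12 ≡ 16 (mod 17).
x = 52 + 56·16 = 948.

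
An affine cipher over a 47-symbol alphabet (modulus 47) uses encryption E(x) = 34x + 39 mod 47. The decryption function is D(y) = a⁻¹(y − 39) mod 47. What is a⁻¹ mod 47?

18

Run Euclid on (47, 34):
47 = 1*34 + 13
34 = 2*13 + 8
13 = 1*8 + 5
8 = 1*5 + 3
5 = 1*3 + 2
3 = 1*2 + 1
2 = 2*1 + 0
gcd = 1, so the inverse exists. Back-substitute:
1 = 3 − 2
1 = −5 + 2·3
1 = 2·8 − 3·5
1 = −3·13 + 5·8
1 = 5·34 − 13·13
1 = −13·47 + 18·34
So 34·18 ≡ 1 (mod 47).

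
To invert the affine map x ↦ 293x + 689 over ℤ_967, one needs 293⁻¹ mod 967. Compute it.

934

gcd(967, 293) by repeated division:
967 = 3*293 + 88
293 = 3*88 + 29
88 = 3*29 + 1
29 = 29*1 + 0
Since gcd(293, 967) = 1, back-substitute to write 1 as a combination:
1 = 88 − 3·29
1 = −3·293 + 10·88
1 = 10·967 − 33·293
So 293·(-33) ≡ 1 (mod 967), and -33 ≡ 934 (mod 967).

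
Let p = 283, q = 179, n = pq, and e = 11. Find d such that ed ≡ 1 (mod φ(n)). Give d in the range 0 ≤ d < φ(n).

31943

φ(n) = (p−1)(q−1) = 282·178 = 50196.
Need d with 11·d ≡ 1 (mod 50196). Apply the extended Euclidean algorithm:
50196 = 4563·11 + 3
11 = 3·3 + 2
3 = 1·2 + 1
2 = 2·1 + 0
Back-substitute:
1 = 3 − 2
1 = −11 + 4·3
1 = 4·50196 − 18253·11
So 11·(-18253) ≡ 1 (mod 50196), hence d ≡ -18253 ≡ 31943 (mod 50196).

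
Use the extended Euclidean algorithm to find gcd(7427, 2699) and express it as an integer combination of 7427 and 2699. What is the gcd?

Apply Euclid's algorithm to 7427 and 2699:
7427 = 2×2699 + 2029
2699 = 1×2029 + 670
2029 = 3×670 + 19
670 = 35×19 + 5
19 = 3×5 + 4
5 = 1×4 + 1
4 = 4×1 + 0
gcd(7427, 2699) = 1.
Express as a combination:
1 = 5 − 4
1 = −19 + 4·5
1 = 4·670 − 141·19
1 = −141·2029 + 427·670
1 = 427·2699 − 568·2029
1 = −568·7427 + 1563·2699
So 1 = (-568)·7427 + (1563)·2699.

1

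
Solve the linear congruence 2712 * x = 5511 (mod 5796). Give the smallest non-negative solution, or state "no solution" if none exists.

gcd(2712, 5796):
5796 = 2×2712 + 372
2712 = 7×372 + 108
372 = 3×108 + 48
108 = 2×48 + 12
48 = 4×12 + 0
gcd = 12, but 12 ∤ 5511, so the congruence has no solution.

no solution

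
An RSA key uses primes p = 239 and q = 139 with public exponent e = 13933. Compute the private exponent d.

17029

φ(n) = (p−1)(q−1) = 238·138 = 32844.
Need d with 13933·d ≡ 1 (mod 32844). Apply the extended Euclidean algorithm:
32844 = 2·13933 + 4978
13933 = 2·4978 + 3977
4978 = 1·3977 + 1001
3977 = 3·1001 + 974
1001 = 1·974 + 27
974 = 36·27 + 2
27 = 13·2 + 1
2 = 2·1 + 0
Back-substitute:
1 = 27 − 13·2
1 = −13·974 + 469·27
1 = 469·1001 − 482·974
1 = −482·3977 + 1915·1001
1 = 1915·4978 − 2397·3977
1 = −2397·13933 + 6709·4978
1 = 6709·32844 − 15815·13933
So 13933·(-15815) ≡ 1 (mod 32844), hence d ≡ -15815 ≡ 17029 (mod 32844).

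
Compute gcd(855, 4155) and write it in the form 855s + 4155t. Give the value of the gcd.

Apply Euclid's algorithm to 4155 and 855:
4155 = 4*855 + 735
855 = 1*735 + 120
735 = 6*120 + 15
120 = 8*15 + 0
gcd(855, 4155) = 15.
Working backward:
15 = 735 − 6·120
15 = −6·855 + 7·735
15 = 7·4155 − 34·855
So 15 = (7)·4155 + (-34)·855.

15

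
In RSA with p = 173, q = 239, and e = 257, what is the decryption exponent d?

φ(n) = (p−1)(q−1) = 172·238 = 40936.
Need d with 257·d ≡ 1 (mod 40936). Apply the extended Euclidean algorithm:
40936 = 159*257 + 73
257 = 3*73 + 38
73 = 1*38 + 35
38 = 1*35 + 3
35 = 11*3 + 2
3 = 1*2 + 1
2 = 2*1 + 0
Back-substitute:
1 = 3 − 2
1 = −35 + 12·3
1 = 12·38 − 13·35
1 = −13·73 + 25·38
1 = 25·257 − 88·73
1 = −88·40936 + 14017·257
So 257·14017 ≡ 1 (mod 40936), hence d = 14017.

14017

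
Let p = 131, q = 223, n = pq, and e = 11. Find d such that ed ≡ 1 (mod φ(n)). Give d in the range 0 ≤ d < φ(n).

7871

φ(n) = (p−1)(q−1) = 130·222 = 28860.
Need d with 11·d ≡ 1 (mod 28860). Apply the extended Euclidean algorithm:
28860 = 2623*11 + 7
11 = 1*7 + 4
7 = 1*4 + 3
4 = 1*3 + 1
3 = 3*1 + 0
Back-substitute:
1 = 4 − 3
1 = −7 + 2·4
1 = 2·11 − 3·7
1 = −3·28860 + 7871·11
So 11·7871 ≡ 1 (mod 28860), hence d = 7871.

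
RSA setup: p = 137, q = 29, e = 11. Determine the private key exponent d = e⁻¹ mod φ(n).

φ(n) = (p−1)(q−1) = 136·28 = 3808.
Need d with 11·d ≡ 1 (mod 3808). Apply the extended Euclidean algorithm:
3808 = 346×11 + 2
11 = 5×2 + 1
2 = 2×1 + 0
Back-substitute:
1 = 11 − 5·2
1 = −5·3808 + 1731·11
So 11·1731 ≡ 1 (mod 3808), hence d = 1731.

1731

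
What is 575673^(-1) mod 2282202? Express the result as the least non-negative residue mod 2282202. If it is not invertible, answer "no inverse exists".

no inverse exists

Compute gcd(575673, 2282202):
2282202 = 3×575673 + 555183
575673 = 1×555183 + 20490
555183 = 27×20490 + 1953
20490 = 10×1953 + 960
1953 = 2×960 + 33
960 = 29×33 + 3
33 = 11×3 + 0
Since gcd = 3 > 1, 575673 is not a unit mod 2282202.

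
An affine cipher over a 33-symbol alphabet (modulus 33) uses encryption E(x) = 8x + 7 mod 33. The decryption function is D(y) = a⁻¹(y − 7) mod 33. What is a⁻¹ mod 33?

29

Run Euclid on (33, 8):
33 = 4·8 + 1
8 = 8·1 + 0
The gcd is 1. Working backward:
1 = 33 − 4·8
So 8·(-4) ≡ 1 (mod 33), and -4 ≡ 29 (mod 33).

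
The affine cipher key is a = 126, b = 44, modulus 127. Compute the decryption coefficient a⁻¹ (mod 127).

Run Euclid on (127, 126):
127 = 1×126 + 1
126 = 126×1 + 0
Since gcd(126, 127) = 1, back-substitute to write 1 as a combination:
1 = 127 − 126
Thus 126·(-1) ≡ 1 (mod 127); reducing, -1 mod 127 = 126.

126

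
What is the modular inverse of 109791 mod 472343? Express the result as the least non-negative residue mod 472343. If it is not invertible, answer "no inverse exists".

239396

Extended Euclidean algorithm:
472343 = 4×109791 + 33179
109791 = 3×33179 + 10254
33179 = 3×10254 + 2417
10254 = 4×2417 + 586
2417 = 4×586 + 73
586 = 8×73 + 2
73 = 36×2 + 1
2 = 2×1 + 0
The gcd is 1. Working backward:
1 = 73 − 36·2
1 = −36·586 + 289·73
1 = 289·2417 − 1192·586
1 = −1192·10254 + 5057·2417
1 = 5057·33179 − 16363·10254
1 = −16363·109791 + 54146·33179
1 = 54146·472343 − 232947·109791
Thus 109791·(-232947) ≡ 1 (mod 472343); reducing, -232947 mod 472343 = 239396.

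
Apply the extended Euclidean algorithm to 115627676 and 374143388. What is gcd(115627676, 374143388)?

Euclidean algorithm:
374143388 = 3·115627676 + 27260360
115627676 = 4·27260360 + 6586236
27260360 = 4·6586236 + 915416
6586236 = 7·915416 + 178324
915416 = 5·178324 + 23796
178324 = 7·23796 + 11752
23796 = 2·11752 + 292
11752 = 40·292 + 72
292 = 4·72 + 4
72 = 18·4 + 0
gcd(115627676, 374143388) = 4.
Express as a combination:
4 = 292 − 4·72
4 = −4·11752 + 161·292
4 = 161·23796 − 326·11752
4 = −326·178324 + 2443·23796
4 = 2443·915416 − 12541·178324
4 = −12541·6586236 + 90230·915416
4 = 90230·27260360 − 373461·6586236
4 = −373461·115627676 + 1584074·27260360
4 = 1584074·374143388 − 5125683·115627676
So 4 = (1584074)·374143388 + (-5125683)·115627676.

4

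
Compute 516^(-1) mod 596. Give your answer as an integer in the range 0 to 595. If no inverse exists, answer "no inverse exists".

no inverse exists

Compute gcd(516, 596):
596 = 1×516 + 80
516 = 6×80 + 36
80 = 2×36 + 8
36 = 4×8 + 4
8 = 2×4 + 0
Since gcd = 4 > 1, 516 is not a unit mod 596.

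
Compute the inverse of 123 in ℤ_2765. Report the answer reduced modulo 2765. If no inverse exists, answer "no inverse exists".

gcd(2765, 123) by repeated division:
2765 = 22·123 + 59
123 = 2·59 + 5
59 = 11·5 + 4
5 = 1·4 + 1
4 = 4·1 + 0
The gcd is 1. Working backward:
1 = 5 − 4
1 = −59 + 12·5
1 = 12·123 − 25·59
1 = −25·2765 + 562·123
So 123·562 ≡ 1 (mod 2765).

562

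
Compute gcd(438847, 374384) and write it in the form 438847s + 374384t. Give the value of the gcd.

Repeated division:
438847 = 1·374384 + 64463
374384 = 5·64463 + 52069
64463 = 1·52069 + 12394
52069 = 4·12394 + 2493
12394 = 4·2493 + 2422
2493 = 1·2422 + 71
2422 = 34·71 + 8
71 = 8·8 + 7
8 = 1·7 + 1
7 = 7·1 + 0
gcd(438847, 374384) = 1.
Express as a combination:
1 = 8 − 7
1 = −71 + 9·8
1 = 9·2422 − 307·71
1 = −307·2493 + 316·2422
1 = 316·12394 − 1571·2493
1 = −1571·52069 + 6600·12394
1 = 6600·64463 − 8171·52069
1 = −8171·374384 + 47455·64463
1 = 47455·438847 − 55626·374384
So 1 = (47455)·438847 + (-55626)·374384.

1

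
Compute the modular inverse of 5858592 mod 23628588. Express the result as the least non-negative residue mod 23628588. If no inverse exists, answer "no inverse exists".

Euclidean algorithm on 23628588, 5858592:
23628588 = 4×5858592 + 194220
5858592 = 30×194220 + 31992
194220 = 6×31992 + 2268
31992 = 14×2268 + 240
2268 = 9×240 + 108
240 = 2×108 + 24
108 = 4×24 + 12
24 = 2×12 + 0
Since gcd = 12 > 1, 5858592 is not a unit mod 23628588.

no inverse exists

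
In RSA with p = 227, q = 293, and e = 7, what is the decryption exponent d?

18855

φ(n) = (p−1)(q−1) = 226·292 = 65992.
Need d with 7·d ≡ 1 (mod 65992). Apply the extended Euclidean algorithm:
65992 = 9427*7 + 3
7 = 2*3 + 1
3 = 3*1 + 0
Back-substitute:
1 = 7 − 2·3
1 = −2·65992 + 18855·7
So 7·18855 ≡ 1 (mod 65992), hence d = 18855.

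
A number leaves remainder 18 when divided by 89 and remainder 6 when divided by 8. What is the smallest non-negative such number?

374

Write x = 18 + 89·k. Then 89·k ≡ 6 − 18 ≡ 4 (mod 8).
Need 89⁻¹ mod 8. Extended Euclid on (8, 1):
8 = 8*1 + 0
89⁻¹ ≡ 1 (mod 8), so k ≡ 1·4 ≡ 4 (mod 8).
x = 18 + 89·4 = 374.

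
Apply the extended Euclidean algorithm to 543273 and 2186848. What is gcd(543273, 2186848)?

Euclidean algorithm:
2186848 = 4×543273 + 13756
543273 = 39×13756 + 6789
13756 = 2×6789 + 178
6789 = 38×178 + 25
178 = 7×25 + 3
25 = 8×3 + 1
3 = 3×1 + 0
gcd(543273, 2186848) = 1.
Back-substituting:
1 = 25 − 8·3
1 = −8·178 + 57·25
1 = 57·6789 − 2174·178
1 = −2174·13756 + 4405·6789
1 = 4405·543273 − 173969·13756
1 = −173969·2186848 + 700281·543273
So 1 = (-173969)·2186848 + (700281)·543273.

1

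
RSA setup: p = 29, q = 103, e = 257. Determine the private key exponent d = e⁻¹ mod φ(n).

689

φ(n) = (p−1)(q−1) = 28·102 = 2856.
Need d with 257·d ≡ 1 (mod 2856). Apply the extended Euclidean algorithm:
2856 = 11*257 + 29
257 = 8*29 + 25
29 = 1*25 + 4
25 = 6*4 + 1
4 = 4*1 + 0
Back-substitute:
1 = 25 − 6·4
1 = −6·29 + 7·25
1 = 7·257 − 62·29
1 = −62·2856 + 689·257
So 257·689 ≡ 1 (mod 2856), hence d = 689.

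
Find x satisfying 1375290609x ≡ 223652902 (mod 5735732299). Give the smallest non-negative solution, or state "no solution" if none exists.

First find gcd(1375290609, 5735732299):
5735732299 = 4*1375290609 + 234569863
1375290609 = 5*234569863 + 202441294
234569863 = 1*202441294 + 32128569
202441294 = 6*32128569 + 9669880
32128569 = 3*9669880 + 3118929
9669880 = 3*3118929 + 313093
3118929 = 9*313093 + 301092
313093 = 1*301092 + 12001
301092 = 25*12001 + 1067
12001 = 11*1067 + 264
1067 = 4*264 + 11
264 = 24*11 + 0
gcd = 11 and 11 | 223652902, so solutions exist. Divide through by 11: 125026419x ≡ 20332082 (mod 521430209).
Now find 125026419⁻¹ mod 521430209:
521430209 = 4×125026419 + 21324533
125026419 = 5×21324533 + 18403754
21324533 = 1×18403754 + 2920779
18403754 = 6×2920779 + 879080
2920779 = 3×879080 + 283539
879080 = 3×283539 + 28463
283539 = 9×28463 + 27372
28463 = 1×27372 + 1091
27372 = 25×1091 + 97
1091 = 11×97 + 24
97 = 4×24 + 1
24 = 24×1 + 0
Back-substitute:
1 = 97 − 4·24
1 = −4·1091 + 45·97
1 = 45·27372 − 1129·1091
1 = −1129·28463 + 1174·27372
1 = 1174·283539 − 11695·28463
1 = −11695·879080 + 36259·283539
1 = 36259·2920779 − 120472·879080
1 = −120472·18403754 + 759091·2920779
1 = 759091·21324533 − 879563·18403754
1 = −879563·125026419 + 5156906·21324533
1 = 5156906·521430209 − 21507187·125026419
So 125026419·(-21507187) ≡ 1 (mod 521430209), i.e. 125026419⁻¹ ≡ 499923022.
Then x ≡ 499923022·20332082 ≡ 83639918 (mod 521430209); the smallest non-negative solution is x = 83639918.

83639918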